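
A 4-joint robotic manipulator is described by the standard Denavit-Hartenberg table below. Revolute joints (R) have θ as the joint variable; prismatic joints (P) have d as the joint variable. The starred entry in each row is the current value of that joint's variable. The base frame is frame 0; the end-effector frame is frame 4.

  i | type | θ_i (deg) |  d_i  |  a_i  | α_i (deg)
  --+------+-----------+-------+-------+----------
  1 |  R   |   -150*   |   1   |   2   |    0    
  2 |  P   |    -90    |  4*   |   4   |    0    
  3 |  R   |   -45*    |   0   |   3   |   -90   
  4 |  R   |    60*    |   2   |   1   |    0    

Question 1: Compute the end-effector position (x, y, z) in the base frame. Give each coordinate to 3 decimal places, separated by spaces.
after link 1: o_1 = (-1.7321, -1.0000, 1.0000)
after link 2: o_2 = (-3.7321, 2.4641, 5.0000)
after link 3: o_3 = (-2.9556, 5.3619, 5.0000)
after link 4: o_4 = (-4.7580, 6.3625, 4.1340)

-4.758 6.362 4.134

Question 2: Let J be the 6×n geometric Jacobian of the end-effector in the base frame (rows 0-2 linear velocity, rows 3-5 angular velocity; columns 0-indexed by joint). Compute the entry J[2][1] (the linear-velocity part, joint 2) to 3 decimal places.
prismatic axis z_1 = (0.0000,0.0000,1.0000)
J_v[:, 1] = z_1; J_ω[:, 1] = (0,0,0)
entry J[2][1] = 1.0000

1.000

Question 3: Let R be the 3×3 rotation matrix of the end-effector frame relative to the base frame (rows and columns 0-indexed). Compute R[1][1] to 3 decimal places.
-0.837

End-effector y-axis (col 1 of R) = (-0.2241,-0.8365,-0.5000)
R[1][1] = -0.8365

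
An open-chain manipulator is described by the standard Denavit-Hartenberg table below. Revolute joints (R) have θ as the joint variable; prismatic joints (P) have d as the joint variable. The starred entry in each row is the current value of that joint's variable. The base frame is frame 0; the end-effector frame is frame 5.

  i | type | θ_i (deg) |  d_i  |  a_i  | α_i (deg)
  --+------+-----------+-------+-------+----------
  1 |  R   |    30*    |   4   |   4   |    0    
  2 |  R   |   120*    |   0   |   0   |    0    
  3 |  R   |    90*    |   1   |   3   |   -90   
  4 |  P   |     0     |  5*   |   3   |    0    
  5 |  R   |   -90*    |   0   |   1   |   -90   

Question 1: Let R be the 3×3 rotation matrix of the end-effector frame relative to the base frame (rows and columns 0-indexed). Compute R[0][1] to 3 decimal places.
-0.866

End-effector y-axis (col 1 of R) = (-0.8660,0.5000,-0.0000)
R[0][1] = -0.8660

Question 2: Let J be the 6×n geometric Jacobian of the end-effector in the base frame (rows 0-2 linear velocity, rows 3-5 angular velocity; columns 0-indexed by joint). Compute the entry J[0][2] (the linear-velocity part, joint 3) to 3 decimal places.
7.696

axis z_2 = (0.0000,0.0000,1.0000); lever o_n−o_2 = (1.3301,-7.6962,2.0000)
cross product → J_v[:, 2] = (7.6962,1.3301,-0.0000)
J_ω[:, 2] = z_2
entry J[0][2] = 7.6962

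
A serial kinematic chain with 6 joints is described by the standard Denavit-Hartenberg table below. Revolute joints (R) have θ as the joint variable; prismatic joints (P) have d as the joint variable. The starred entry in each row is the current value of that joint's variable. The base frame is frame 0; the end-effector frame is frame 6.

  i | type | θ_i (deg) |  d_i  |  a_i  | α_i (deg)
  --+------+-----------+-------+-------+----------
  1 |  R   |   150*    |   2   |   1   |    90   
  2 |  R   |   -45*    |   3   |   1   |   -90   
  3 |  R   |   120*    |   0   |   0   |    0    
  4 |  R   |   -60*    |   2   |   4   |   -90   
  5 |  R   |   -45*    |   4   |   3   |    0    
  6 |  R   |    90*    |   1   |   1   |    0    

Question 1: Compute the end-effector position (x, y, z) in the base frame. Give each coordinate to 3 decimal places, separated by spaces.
after link 1: o_1 = (-0.8660, 0.5000, 2.0000)
after link 2: o_2 = (0.0216, 3.4516, 1.2929)
after link 3: o_3 = (0.0216, 3.4516, 1.2929)
after link 4: o_4 = (-4.1599, 1.8658, 1.2929)
after link 5: o_5 = (-5.9057, -1.5569, 4.4924)
after link 6: o_6 = (-5.7151, -2.9515, 4.3548)

-5.715 -2.951 4.355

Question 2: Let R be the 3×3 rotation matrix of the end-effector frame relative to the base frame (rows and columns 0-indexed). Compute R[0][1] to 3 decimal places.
0.956

End-effector y-axis (col 1 of R) = (0.9557,0.1553,-0.2500)
R[0][1] = 0.9557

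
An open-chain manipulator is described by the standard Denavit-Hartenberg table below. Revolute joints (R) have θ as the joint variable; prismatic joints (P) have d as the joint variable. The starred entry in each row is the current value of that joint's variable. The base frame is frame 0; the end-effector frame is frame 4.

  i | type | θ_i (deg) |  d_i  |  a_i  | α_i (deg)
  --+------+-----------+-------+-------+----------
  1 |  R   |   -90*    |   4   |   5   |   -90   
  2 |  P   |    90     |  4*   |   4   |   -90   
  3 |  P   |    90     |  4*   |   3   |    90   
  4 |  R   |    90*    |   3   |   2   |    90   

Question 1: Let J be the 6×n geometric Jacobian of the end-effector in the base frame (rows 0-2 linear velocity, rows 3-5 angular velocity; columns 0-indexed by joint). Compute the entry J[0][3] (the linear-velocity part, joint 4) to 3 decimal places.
2.000

axis z_3 = (0.0000,-0.0000,-1.0000); lever o_n−o_3 = (0.0000,2.0000,-3.0000)
cross product → J_v[:, 3] = (2.0000,0.0000,0.0000)
J_ω[:, 3] = z_3
entry J[0][3] = 2.0000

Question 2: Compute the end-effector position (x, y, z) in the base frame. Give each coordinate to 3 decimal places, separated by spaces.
1.000 1.000 -3.000

after link 1: o_1 = (0.0000, -5.0000, 4.0000)
after link 2: o_2 = (4.0000, -5.0000, 0.0000)
after link 3: o_3 = (1.0000, -1.0000, -0.0000)
after link 4: o_4 = (1.0000, 1.0000, -3.0000)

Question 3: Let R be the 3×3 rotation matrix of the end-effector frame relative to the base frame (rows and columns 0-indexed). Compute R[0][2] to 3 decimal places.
End-effector z-axis (col 2 of R) = (-1.0000,-0.0000,-0.0000)
R[0][2] = -1.0000

-1.000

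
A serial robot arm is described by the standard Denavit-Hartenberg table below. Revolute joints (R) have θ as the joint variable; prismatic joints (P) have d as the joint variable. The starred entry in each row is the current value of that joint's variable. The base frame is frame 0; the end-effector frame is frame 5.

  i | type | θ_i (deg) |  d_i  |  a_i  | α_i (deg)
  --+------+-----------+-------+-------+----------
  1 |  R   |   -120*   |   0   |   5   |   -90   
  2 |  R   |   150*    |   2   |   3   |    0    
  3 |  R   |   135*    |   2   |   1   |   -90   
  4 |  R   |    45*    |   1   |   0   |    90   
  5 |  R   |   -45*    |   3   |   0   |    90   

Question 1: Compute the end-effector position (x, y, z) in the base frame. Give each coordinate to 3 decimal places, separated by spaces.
3.213 -6.677 1.256

after link 1: o_1 = (-2.5000, -4.3301, 0.0000)
after link 2: o_2 = (0.5311, -3.0801, -1.5000)
after link 3: o_3 = (2.1337, -4.3043, -0.5341)
after link 4: o_4 = (1.6508, -5.1408, -0.7929)
after link 5: o_5 = (3.2134, -6.6769, 1.2561)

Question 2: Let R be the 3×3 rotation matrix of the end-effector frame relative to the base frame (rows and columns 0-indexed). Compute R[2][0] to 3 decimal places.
0.666

End-effector x-axis (col 0 of R) = (-0.1562,0.7294,0.6660)
R[2][0] = 0.6660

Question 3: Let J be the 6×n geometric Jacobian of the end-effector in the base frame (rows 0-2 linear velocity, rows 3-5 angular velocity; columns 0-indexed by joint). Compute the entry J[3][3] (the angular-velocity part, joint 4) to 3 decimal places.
axis z_3 = (-0.4830,-0.8365,-0.2588); lever o_n−o_3 = (1.0796,-2.3727,1.7902)
cross product → J_v[:, 3] = (-2.1116,0.5852,2.0490)
J_ω[:, 3] = z_3
entry J[3][3] = -0.4830

-0.483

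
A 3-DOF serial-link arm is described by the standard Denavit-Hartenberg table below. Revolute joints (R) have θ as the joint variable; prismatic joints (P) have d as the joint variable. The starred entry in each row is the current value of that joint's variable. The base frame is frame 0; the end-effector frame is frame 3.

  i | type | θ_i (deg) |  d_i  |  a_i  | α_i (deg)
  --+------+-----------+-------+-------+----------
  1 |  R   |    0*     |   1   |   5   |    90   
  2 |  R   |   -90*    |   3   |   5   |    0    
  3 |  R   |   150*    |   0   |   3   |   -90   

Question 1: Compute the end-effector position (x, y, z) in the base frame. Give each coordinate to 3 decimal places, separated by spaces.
6.500 -3.000 -1.402

after link 1: o_1 = (5.0000, 0.0000, 1.0000)
after link 2: o_2 = (5.0000, -3.0000, -4.0000)
after link 3: o_3 = (6.5000, -3.0000, -1.4019)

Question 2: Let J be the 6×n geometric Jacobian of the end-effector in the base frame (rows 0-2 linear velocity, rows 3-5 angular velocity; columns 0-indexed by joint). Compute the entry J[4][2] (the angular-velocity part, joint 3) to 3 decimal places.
axis z_2 = (0.0000,-1.0000,0.0000); lever o_n−o_2 = (1.5000,0.0000,2.5981)
cross product → J_v[:, 2] = (-2.5981,0.0000,1.5000)
J_ω[:, 2] = z_2
entry J[4][2] = -1.0000

-1.000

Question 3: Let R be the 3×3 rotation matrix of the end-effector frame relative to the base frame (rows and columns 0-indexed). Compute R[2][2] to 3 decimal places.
End-effector z-axis (col 2 of R) = (-0.8660,-0.0000,0.5000)
R[2][2] = 0.5000

0.500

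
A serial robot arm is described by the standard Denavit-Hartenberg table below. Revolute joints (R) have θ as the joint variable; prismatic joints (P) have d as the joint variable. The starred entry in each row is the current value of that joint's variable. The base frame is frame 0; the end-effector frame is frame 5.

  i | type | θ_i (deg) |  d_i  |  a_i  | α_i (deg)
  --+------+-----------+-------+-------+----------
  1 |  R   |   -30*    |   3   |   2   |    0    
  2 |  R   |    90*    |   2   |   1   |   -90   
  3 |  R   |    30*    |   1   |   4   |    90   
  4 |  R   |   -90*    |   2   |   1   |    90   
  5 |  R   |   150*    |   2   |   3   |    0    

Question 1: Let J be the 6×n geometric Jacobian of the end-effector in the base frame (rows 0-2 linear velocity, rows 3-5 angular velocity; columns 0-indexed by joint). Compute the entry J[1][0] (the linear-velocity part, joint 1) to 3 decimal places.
1.723

axis z_0 = ẑ; lever o_n−o_0 = (1.7231,4.1806,7.0311)
cross product → J_v[:, 0] = (-4.1806,1.7231,0.0000)
J_ω[:, 0] = z_0
entry J[1][0] = 1.7231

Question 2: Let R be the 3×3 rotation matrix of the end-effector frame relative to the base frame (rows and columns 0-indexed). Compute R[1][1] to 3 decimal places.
End-effector y-axis (col 1 of R) = (-0.6495,-0.1250,-0.7500)
R[1][1] = -0.1250

-0.125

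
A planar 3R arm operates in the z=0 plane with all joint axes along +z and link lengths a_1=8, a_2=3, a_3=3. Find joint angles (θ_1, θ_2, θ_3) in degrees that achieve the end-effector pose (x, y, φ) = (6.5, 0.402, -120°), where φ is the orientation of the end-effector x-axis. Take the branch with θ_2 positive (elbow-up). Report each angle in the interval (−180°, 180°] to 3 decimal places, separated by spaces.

wrist centre = target − a_3·(cos φ, sin φ) = (8.0000, 3.0001)
cos θ_2 = (73.0005−8²−3²)/(2·8·3) = 0.0000; θ_2 = 89.9995° (elbow-up)
β = atan2(3.0001,8.0000) = 20.5565°; ψ = atan2(3.0000,8.0000) = 20.5560°
θ_1 = β − ψ = 0.0005°
θ_3 = φ − θ_1 − θ_2 = 150.0000° (wrapped to (-180°,180°])

0.001 89.999 150.000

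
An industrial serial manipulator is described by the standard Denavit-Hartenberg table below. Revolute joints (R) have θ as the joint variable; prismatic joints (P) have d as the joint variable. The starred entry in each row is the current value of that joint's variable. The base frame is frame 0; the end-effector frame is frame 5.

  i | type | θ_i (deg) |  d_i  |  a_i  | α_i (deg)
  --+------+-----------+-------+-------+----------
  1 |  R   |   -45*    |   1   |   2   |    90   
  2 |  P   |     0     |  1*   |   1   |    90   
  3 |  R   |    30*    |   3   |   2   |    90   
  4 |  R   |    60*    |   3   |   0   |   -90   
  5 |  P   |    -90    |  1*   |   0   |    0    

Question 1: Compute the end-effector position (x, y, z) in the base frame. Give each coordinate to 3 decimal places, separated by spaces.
after link 1: o_1 = (1.4142, -1.4142, 1.0000)
after link 2: o_2 = (1.4142, -2.8284, 1.0000)
after link 3: o_3 = (1.9319, -4.7603, -2.0000)
after link 4: o_4 = (4.8296, -3.9838, -2.0000)
after link 5: o_5 = (4.6055, -3.1473, -2.5000)

4.605 -3.147 -2.500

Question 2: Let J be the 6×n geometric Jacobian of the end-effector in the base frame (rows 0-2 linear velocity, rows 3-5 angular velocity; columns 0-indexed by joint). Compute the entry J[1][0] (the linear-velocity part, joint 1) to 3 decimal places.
4.605

axis z_0 = ẑ; lever o_n−o_0 = (4.6055,-3.1473,-2.5000)
cross product → J_v[:, 0] = (3.1473,4.6055,-0.0000)
J_ω[:, 0] = z_0
entry J[1][0] = 4.6055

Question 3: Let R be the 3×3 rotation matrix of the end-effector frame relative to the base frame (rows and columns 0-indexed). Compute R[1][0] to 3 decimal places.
End-effector x-axis (col 0 of R) = (0.9659,0.2588,-0.0000)
R[1][0] = 0.2588

0.259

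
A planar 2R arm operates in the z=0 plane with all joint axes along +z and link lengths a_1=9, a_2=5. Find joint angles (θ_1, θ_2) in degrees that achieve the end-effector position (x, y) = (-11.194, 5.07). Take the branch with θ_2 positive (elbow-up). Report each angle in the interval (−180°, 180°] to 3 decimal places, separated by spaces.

cos θ_2 = (151.0105−9²−5²)/(2·9·5) = 0.5001; θ_2 = 59.9923° (elbow-up)
β = atan2(5.0700,-11.1940) = 155.6332°; ψ = atan2(4.3298,11.5006) = 20.6306°
θ_1 = β − ψ = 135.0027°

135.003 59.992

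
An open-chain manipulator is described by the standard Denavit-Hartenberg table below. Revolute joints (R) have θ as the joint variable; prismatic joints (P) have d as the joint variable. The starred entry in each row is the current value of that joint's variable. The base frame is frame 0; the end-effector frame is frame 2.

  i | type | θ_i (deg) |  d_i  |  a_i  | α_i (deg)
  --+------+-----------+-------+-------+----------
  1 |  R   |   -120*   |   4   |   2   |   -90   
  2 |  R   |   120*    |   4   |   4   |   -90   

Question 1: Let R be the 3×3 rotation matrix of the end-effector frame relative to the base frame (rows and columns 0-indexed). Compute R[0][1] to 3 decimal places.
End-effector y-axis (col 1 of R) = (-0.8660,0.5000,-0.0000)
R[0][1] = -0.8660

-0.866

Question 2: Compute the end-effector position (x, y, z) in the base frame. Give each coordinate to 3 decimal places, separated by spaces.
3.464 -2.000 0.536

after link 1: o_1 = (-1.0000, -1.7321, 4.0000)
after link 2: o_2 = (3.4641, -2.0000, 0.5359)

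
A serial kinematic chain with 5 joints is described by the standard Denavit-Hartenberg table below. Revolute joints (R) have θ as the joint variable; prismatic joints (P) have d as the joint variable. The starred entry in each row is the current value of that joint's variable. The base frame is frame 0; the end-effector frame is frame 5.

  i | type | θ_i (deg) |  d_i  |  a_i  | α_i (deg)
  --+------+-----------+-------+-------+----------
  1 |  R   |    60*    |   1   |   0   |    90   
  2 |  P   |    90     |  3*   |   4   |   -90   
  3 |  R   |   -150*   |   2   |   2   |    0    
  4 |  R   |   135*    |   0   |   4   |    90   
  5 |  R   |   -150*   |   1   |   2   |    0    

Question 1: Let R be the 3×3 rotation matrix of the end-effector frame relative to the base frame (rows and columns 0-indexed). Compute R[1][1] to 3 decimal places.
End-effector y-axis (col 1 of R) = (0.5451,0.6853,0.4830)
R[1][1] = 0.6853

0.685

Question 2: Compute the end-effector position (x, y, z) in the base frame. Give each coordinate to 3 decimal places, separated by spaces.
4.309 -3.642 5.200

after link 1: o_1 = (0.0000, 0.0000, 1.0000)
after link 2: o_2 = (2.5981, -1.5000, 5.0000)
after link 3: o_3 = (2.4641, -3.7321, 3.2679)
after link 4: o_4 = (3.3607, -4.2497, 7.1317)
after link 5: o_5 = (4.3090, -3.6425, 5.1998)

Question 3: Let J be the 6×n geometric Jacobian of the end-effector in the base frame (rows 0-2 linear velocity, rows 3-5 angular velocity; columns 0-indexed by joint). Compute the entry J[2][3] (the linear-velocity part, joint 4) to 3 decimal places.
axis z_3 = (-0.5000,-0.8660,0.0000); lever o_n−o_3 = (1.8449,0.0896,1.9319)
cross product → J_v[:, 3] = (-1.6730,0.9659,1.5529)
J_ω[:, 3] = z_3
entry J[2][3] = 1.5529

1.553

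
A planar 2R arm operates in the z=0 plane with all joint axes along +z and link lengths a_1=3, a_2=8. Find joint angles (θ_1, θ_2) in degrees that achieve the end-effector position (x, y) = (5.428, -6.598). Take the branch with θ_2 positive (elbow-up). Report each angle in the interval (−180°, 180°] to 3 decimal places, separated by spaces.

cos θ_2 = (72.9968−3²−8²)/(2·3·8) = -0.0001; θ_2 = 90.0038° (elbow-up)
β = atan2(-6.5980,5.4280) = -50.5568°; ψ = atan2(8.0000,2.9995) = 69.4473°
θ_1 = β − ψ = -120.0041°

-120.004 90.004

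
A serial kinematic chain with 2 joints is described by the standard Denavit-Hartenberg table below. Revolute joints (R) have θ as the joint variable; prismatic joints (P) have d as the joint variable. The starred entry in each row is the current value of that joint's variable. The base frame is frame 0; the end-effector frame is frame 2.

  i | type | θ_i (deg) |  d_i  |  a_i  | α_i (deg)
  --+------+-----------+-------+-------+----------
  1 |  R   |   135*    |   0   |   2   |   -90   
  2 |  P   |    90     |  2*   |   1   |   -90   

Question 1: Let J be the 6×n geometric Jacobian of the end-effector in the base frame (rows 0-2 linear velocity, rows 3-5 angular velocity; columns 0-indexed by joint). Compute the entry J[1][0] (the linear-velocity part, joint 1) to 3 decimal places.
axis z_0 = ẑ; lever o_n−o_0 = (-2.8284,0.0000,-1.0000)
cross product → J_v[:, 0] = (-0.0000,-2.8284,0.0000)
J_ω[:, 0] = z_0
entry J[1][0] = -2.8284

-2.828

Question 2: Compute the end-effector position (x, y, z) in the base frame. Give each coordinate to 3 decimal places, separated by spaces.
-2.828 0.000 -1.000

after link 1: o_1 = (-1.4142, 1.4142, 0.0000)
after link 2: o_2 = (-2.8284, 0.0000, -1.0000)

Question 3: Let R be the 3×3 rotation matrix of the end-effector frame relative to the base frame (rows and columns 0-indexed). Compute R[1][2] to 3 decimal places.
-0.707

End-effector z-axis (col 2 of R) = (0.7071,-0.7071,-0.0000)
R[1][2] = -0.7071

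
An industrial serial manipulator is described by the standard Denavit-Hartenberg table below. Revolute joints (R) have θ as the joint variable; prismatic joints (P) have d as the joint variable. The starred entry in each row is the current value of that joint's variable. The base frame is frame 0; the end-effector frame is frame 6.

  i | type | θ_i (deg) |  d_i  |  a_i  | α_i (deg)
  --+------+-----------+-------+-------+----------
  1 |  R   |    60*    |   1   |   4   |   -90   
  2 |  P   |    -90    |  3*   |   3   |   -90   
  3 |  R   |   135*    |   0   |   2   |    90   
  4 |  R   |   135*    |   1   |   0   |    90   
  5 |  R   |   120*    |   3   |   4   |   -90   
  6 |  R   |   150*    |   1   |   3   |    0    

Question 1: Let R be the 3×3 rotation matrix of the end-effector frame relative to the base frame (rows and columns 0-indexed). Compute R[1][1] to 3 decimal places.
End-effector y-axis (col 1 of R) = (0.3962,0.6825,-0.6142)
R[1][1] = 0.6825

0.683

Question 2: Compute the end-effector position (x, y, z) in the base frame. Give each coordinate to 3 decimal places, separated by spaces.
2.981 2.843 2.264

after link 1: o_1 = (2.0000, 3.4641, 1.0000)
after link 2: o_2 = (-0.5981, 4.9641, 4.0000)
after link 3: o_3 = (0.6267, 4.2570, 2.5858)
after link 4: o_4 = (1.2390, 3.9034, 3.2929)
after link 5: o_5 = (5.8790, 2.0411, 3.2424)
after link 6: o_6 = (2.9807, 2.8432, 2.2643)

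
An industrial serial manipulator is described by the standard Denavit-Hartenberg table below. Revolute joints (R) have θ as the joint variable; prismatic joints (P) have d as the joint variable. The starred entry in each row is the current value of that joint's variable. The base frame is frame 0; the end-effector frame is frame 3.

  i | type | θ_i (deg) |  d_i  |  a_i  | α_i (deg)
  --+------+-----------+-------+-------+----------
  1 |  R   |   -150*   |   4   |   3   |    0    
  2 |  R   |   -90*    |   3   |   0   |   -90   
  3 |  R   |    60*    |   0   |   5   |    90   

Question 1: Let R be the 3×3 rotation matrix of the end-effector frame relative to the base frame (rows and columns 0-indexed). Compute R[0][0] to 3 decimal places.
-0.250

End-effector x-axis (col 0 of R) = (-0.2500,0.4330,-0.8660)
R[0][0] = -0.2500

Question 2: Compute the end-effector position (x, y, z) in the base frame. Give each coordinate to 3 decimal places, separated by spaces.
-3.848 0.665 2.670

after link 1: o_1 = (-2.5981, -1.5000, 4.0000)
after link 2: o_2 = (-2.5981, -1.5000, 7.0000)
after link 3: o_3 = (-3.8481, 0.6651, 2.6699)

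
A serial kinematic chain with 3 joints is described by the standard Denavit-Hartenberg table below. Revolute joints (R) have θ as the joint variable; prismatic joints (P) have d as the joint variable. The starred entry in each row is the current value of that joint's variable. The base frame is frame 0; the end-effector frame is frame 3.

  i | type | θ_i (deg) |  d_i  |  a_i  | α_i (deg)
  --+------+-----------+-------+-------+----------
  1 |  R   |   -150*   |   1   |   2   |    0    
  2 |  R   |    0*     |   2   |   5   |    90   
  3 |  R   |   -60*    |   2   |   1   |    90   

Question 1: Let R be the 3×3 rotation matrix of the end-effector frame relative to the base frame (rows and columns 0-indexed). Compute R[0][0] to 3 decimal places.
End-effector x-axis (col 0 of R) = (-0.4330,-0.2500,-0.8660)
R[0][0] = -0.4330

-0.433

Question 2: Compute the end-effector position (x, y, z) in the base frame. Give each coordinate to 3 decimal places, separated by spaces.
after link 1: o_1 = (-1.7321, -1.0000, 1.0000)
after link 2: o_2 = (-6.0622, -3.5000, 3.0000)
after link 3: o_3 = (-7.4952, -2.0179, 2.1340)

-7.495 -2.018 2.134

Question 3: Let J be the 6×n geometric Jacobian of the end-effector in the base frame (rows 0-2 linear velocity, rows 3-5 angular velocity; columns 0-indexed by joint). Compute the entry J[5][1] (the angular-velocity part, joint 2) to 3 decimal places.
axis z_1 = (0.0000,0.0000,1.0000); lever o_n−o_1 = (-5.7631,-1.0179,1.1340)
cross product → J_v[:, 1] = (1.0179,-5.7631,0.0000)
J_ω[:, 1] = z_1
entry J[5][1] = 1.0000

1.000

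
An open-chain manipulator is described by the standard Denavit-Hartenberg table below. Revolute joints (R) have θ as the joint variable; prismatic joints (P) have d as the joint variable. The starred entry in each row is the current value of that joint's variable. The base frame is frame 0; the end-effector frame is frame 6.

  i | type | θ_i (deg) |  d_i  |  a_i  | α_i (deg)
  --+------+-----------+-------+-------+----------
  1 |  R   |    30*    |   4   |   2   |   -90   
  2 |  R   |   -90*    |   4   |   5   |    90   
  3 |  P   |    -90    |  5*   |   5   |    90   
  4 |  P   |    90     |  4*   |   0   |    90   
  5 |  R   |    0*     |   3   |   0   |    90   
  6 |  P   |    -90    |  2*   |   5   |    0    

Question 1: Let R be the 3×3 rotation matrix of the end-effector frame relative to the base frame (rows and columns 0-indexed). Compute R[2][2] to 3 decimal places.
1.000

End-effector z-axis (col 2 of R) = (0.0000,-0.0000,1.0000)
R[2][2] = 1.0000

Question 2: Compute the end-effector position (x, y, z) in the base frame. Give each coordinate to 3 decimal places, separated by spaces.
-3.098 -0.634 7.000

after link 1: o_1 = (1.7321, 1.0000, 4.0000)
after link 2: o_2 = (-0.2679, 4.4641, 9.0000)
after link 3: o_3 = (-2.0981, -2.3660, 9.0000)
after link 4: o_4 = (-2.0981, -2.3660, 5.0000)
after link 5: o_5 = (-0.5981, -4.9641, 5.0000)
after link 6: o_6 = (-3.0981, -0.6340, 7.0000)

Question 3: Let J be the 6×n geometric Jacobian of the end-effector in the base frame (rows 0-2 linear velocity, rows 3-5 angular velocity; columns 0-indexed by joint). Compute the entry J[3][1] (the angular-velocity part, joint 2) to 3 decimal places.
axis z_1 = (-0.5000,0.8660,0.0000); lever o_n−o_1 = (-4.8301,-1.6340,3.0000)
cross product → J_v[:, 1] = (2.5981,1.5000,5.0000)
J_ω[:, 1] = z_1
entry J[3][1] = -0.5000

-0.500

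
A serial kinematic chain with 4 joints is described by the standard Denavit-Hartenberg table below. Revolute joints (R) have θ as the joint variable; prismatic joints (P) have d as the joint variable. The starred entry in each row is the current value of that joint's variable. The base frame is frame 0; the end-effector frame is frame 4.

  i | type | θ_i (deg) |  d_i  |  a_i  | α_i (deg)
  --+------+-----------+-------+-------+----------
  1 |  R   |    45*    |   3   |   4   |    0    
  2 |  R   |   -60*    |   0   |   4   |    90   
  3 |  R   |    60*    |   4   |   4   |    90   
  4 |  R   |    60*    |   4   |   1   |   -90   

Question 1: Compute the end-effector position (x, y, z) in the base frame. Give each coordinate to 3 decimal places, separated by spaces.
10.952 -4.386 4.897

after link 1: o_1 = (2.8284, 2.8284, 3.0000)
after link 2: o_2 = (6.6921, 1.7932, 3.0000)
after link 3: o_3 = (7.5887, -2.5882, 6.4641)
after link 4: o_4 = (10.9521, -4.3860, 4.8971)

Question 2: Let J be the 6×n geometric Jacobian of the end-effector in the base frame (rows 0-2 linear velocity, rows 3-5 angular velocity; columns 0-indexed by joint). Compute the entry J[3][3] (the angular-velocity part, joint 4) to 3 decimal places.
axis z_3 = (0.8365,-0.2241,-0.5000); lever o_n−o_3 = (3.3634,-1.7978,-1.5670)
cross product → J_v[:, 3] = (-0.5477,-0.3709,-0.7500)
J_ω[:, 3] = z_3
entry J[3][3] = 0.8365

0.837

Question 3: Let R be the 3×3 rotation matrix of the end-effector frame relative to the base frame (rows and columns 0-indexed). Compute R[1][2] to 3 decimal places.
End-effector z-axis (col 2 of R) = (-0.5477,-0.3709,-0.7500)
R[1][2] = -0.3709

-0.371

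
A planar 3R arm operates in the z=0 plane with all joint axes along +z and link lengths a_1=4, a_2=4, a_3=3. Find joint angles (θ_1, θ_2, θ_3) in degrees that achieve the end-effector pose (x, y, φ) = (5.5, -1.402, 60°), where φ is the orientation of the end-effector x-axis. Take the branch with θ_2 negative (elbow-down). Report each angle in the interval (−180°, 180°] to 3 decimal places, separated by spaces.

-0.001 -89.999 150.000

wrist centre = target − a_3·(cos φ, sin φ) = (4.0000, -4.0001)
cos θ_2 = (32.0006−4²−4²)/(2·4·4) = 0.0000; θ_2 = -89.9989° (elbow-down)
β = atan2(-4.0001,4.0000) = -45.0005°; ψ = atan2(-4.0000,4.0001) = -44.9995°
θ_1 = β − ψ = -0.0011°
θ_3 = φ − θ_1 − θ_2 = 150.0000° (wrapped to (-180°,180°])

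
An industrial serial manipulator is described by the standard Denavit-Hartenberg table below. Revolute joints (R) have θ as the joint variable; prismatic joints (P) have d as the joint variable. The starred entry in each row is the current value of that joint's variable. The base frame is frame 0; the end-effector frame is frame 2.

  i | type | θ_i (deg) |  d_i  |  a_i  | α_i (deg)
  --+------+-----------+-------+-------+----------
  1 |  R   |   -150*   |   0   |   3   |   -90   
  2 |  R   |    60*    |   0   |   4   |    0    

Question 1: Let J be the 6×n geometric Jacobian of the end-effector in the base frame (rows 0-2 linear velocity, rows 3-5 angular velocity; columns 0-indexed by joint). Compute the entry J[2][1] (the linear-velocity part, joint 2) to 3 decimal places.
-2.000

axis z_1 = (0.5000,-0.8660,0.0000); lever o_n−o_1 = (-1.7321,-1.0000,-3.4641)
cross product → J_v[:, 1] = (3.0000,1.7321,-2.0000)
J_ω[:, 1] = z_1
entry J[2][1] = -2.0000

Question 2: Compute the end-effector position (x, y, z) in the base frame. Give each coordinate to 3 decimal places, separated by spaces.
-4.330 -2.500 -3.464

after link 1: o_1 = (-2.5981, -1.5000, 0.0000)
after link 2: o_2 = (-4.3301, -2.5000, -3.4641)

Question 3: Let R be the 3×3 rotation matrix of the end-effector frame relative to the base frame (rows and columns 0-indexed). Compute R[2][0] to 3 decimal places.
-0.866

End-effector x-axis (col 0 of R) = (-0.4330,-0.2500,-0.8660)
R[2][0] = -0.8660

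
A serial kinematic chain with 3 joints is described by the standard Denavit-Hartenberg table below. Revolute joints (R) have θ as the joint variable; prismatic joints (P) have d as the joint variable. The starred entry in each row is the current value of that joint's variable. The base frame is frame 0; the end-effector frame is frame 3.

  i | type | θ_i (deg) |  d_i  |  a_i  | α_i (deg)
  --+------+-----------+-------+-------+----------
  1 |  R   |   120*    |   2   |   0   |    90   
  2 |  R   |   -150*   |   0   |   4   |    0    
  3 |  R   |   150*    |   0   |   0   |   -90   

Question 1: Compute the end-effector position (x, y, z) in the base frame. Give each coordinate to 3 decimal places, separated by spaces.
after link 1: o_1 = (0.0000, 0.0000, 2.0000)
after link 2: o_2 = (1.7321, -3.0000, 0.0000)
after link 3: o_3 = (1.7321, -3.0000, 0.0000)

1.732 -3.000 0.000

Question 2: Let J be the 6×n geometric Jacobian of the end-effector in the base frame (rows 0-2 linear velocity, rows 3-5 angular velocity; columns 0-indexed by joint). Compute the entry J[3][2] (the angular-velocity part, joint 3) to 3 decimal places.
0.866

axis z_2 = (0.8660,0.5000,0.0000); lever o_n−o_2 = (0.0000,0.0000,0.0000)
cross product → J_v[:, 2] = (0.0000,0.0000,0.0000)
J_ω[:, 2] = z_2
entry J[3][2] = 0.8660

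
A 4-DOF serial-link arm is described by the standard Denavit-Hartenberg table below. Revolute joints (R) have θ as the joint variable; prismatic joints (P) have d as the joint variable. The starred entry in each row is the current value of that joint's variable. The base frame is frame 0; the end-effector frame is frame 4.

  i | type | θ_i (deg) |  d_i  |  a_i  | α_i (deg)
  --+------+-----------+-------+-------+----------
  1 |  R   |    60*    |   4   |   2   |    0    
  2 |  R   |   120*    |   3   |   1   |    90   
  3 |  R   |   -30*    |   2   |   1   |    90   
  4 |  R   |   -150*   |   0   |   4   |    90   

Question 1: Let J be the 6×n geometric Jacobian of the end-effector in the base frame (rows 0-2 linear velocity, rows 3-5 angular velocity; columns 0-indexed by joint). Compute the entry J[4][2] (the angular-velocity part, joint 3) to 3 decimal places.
axis z_2 = (0.0000,1.0000,0.0000); lever o_n−o_2 = (2.1340,-0.0000,1.2321)
cross product → J_v[:, 2] = (1.2321,-0.0000,-2.1340)
J_ω[:, 2] = z_2
entry J[4][2] = 1.0000

1.000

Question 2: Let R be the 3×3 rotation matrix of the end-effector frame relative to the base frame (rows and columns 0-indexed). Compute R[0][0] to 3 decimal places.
0.750

End-effector x-axis (col 0 of R) = (0.7500,-0.5000,0.4330)
R[0][0] = 0.7500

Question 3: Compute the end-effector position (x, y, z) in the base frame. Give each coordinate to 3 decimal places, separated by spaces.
2.134 1.732 8.232

after link 1: o_1 = (1.0000, 1.7321, 4.0000)
after link 2: o_2 = (0.0000, 1.7321, 7.0000)
after link 3: o_3 = (-0.8660, 3.7321, 6.5000)
after link 4: o_4 = (2.1340, 1.7321, 8.2321)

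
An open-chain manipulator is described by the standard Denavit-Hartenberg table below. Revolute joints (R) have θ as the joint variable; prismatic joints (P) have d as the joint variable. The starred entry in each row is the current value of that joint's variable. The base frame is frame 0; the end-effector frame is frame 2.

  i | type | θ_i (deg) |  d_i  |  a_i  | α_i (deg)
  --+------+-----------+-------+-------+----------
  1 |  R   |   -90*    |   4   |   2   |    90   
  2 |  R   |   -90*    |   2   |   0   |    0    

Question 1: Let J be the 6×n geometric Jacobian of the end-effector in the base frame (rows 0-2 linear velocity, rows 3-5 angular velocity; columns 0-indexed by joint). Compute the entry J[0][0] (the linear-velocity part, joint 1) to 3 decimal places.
axis z_0 = ẑ; lever o_n−o_0 = (-2.0000,-2.0000,4.0000)
cross product → J_v[:, 0] = (2.0000,-2.0000,0.0000)
J_ω[:, 0] = z_0
entry J[0][0] = 2.0000

2.000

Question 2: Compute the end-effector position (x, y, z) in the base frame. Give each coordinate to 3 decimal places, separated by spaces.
-2.000 -2.000 4.000

after link 1: o_1 = (0.0000, -2.0000, 4.0000)
after link 2: o_2 = (-2.0000, -2.0000, 4.0000)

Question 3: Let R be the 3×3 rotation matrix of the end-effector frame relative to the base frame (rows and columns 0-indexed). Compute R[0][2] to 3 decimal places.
End-effector z-axis (col 2 of R) = (-1.0000,-0.0000,0.0000)
R[0][2] = -1.0000

-1.000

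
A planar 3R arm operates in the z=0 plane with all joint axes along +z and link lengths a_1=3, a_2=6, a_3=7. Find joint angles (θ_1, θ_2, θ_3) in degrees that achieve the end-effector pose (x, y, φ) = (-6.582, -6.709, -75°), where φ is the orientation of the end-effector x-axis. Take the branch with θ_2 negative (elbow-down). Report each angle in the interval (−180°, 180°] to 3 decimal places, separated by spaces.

wrist centre = target − a_3·(cos φ, sin φ) = (-8.3937, 0.0525)
cos θ_2 = (70.4575−3²−6²)/(2·3·6) = 0.7072; θ_2 = -44.9962° (elbow-down)
β = atan2(0.0525,-8.3937) = 179.6418°; ψ = atan2(-4.2424,7.2429) = -30.3586°
θ_1 = β − ψ = 210.0004°
θ_3 = φ − θ_1 − θ_2 = 119.9959° (wrapped to (-180°,180°])

-150.000 -44.996 119.996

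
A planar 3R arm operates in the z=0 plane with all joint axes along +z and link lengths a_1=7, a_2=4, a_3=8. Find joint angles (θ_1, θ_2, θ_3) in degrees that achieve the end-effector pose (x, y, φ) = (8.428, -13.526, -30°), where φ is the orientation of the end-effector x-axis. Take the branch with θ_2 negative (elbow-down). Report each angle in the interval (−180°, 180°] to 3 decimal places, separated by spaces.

wrist centre = target − a_3·(cos φ, sin φ) = (1.4998, -9.5260)
cos θ_2 = (92.9941−7²−4²)/(2·7·4) = 0.4999; θ_2 = -60.0070° (elbow-down)
β = atan2(-9.5260,1.4998) = -81.0527°; ψ = atan2(-3.4643,8.9996) = -21.0540°
θ_1 = β − ψ = -59.9987°
θ_3 = φ − θ_1 − θ_2 = 90.0057° (wrapped to (-180°,180°])

-59.999 -60.007 90.006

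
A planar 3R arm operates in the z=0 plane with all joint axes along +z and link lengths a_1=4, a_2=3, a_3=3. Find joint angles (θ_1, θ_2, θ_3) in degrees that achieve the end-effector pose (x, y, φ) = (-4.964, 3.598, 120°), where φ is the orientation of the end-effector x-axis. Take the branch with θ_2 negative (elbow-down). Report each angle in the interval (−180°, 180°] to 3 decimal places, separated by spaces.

-149.999 -120.002 30.001

wrist centre = target − a_3·(cos φ, sin φ) = (-3.4640, 0.9999)
cos θ_2 = (12.9991−4²−3²)/(2·4·3) = -0.5000; θ_2 = -120.0024° (elbow-down)
β = atan2(0.9999,-3.4640) = 163.8986°; ψ = atan2(-2.5980,2.4999) = -46.1027°
θ_1 = β − ψ = 210.0013°
θ_3 = φ − θ_1 − θ_2 = 30.0011° (wrapped to (-180°,180°])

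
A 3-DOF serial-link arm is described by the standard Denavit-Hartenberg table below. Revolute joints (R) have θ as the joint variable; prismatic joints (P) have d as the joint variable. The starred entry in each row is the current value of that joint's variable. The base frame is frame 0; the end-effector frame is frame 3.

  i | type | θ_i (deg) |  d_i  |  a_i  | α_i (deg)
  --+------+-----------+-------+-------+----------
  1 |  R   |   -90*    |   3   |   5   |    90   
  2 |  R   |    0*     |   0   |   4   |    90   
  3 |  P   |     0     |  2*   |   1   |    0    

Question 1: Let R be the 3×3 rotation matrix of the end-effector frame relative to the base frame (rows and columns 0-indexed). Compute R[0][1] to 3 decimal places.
End-effector y-axis (col 1 of R) = (-1.0000,-0.0000,0.0000)
R[0][1] = -1.0000

-1.000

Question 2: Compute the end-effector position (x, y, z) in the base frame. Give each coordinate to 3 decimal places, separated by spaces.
after link 1: o_1 = (0.0000, -5.0000, 3.0000)
after link 2: o_2 = (0.0000, -9.0000, 3.0000)
after link 3: o_3 = (0.0000, -10.0000, 1.0000)

0.000 -10.000 1.000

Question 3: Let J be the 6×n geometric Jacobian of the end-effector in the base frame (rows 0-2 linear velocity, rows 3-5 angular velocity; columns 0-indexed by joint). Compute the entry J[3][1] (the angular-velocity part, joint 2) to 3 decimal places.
-1.000

axis z_1 = (-1.0000,-0.0000,0.0000); lever o_n−o_1 = (0.0000,-5.0000,-2.0000)
cross product → J_v[:, 1] = (0.0000,-2.0000,5.0000)
J_ω[:, 1] = z_1
entry J[3][1] = -1.0000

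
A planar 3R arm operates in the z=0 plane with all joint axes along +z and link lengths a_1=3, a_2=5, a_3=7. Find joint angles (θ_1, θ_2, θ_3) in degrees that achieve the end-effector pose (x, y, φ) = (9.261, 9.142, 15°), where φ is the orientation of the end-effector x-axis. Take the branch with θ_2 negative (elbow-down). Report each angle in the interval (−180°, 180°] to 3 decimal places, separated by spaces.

wrist centre = target − a_3·(cos φ, sin φ) = (2.4995, 7.3303)
cos θ_2 = (59.9804−3²−5²)/(2·3·5) = 0.8660; θ_2 = -30.0014° (elbow-down)
β = atan2(7.3303,2.4995) = 71.1713°; ψ = atan2(-2.5001,7.3301) = -18.8332°
θ_1 = β − ψ = 90.0046°
θ_3 = φ − θ_1 − θ_2 = -45.0032° (wrapped to (-180°,180°])

90.005 -30.001 -45.003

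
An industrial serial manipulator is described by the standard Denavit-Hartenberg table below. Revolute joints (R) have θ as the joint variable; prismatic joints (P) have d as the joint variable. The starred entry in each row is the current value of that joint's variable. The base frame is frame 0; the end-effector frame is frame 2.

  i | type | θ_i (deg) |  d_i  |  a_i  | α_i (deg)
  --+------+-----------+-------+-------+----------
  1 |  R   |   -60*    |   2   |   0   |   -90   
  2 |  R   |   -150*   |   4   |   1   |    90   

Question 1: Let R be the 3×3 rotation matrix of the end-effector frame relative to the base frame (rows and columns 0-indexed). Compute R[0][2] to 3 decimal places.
End-effector z-axis (col 2 of R) = (-0.2500,0.4330,-0.8660)
R[0][2] = -0.2500

-0.250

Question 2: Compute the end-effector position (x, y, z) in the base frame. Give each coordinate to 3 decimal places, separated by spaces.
after link 1: o_1 = (0.0000, 0.0000, 2.0000)
after link 2: o_2 = (3.0311, 2.7500, 2.5000)

3.031 2.750 2.500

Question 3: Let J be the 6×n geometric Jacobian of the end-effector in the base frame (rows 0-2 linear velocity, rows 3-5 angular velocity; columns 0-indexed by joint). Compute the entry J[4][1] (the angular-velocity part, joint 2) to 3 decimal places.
0.500

axis z_1 = (0.8660,0.5000,0.0000); lever o_n−o_1 = (3.0311,2.7500,0.5000)
cross product → J_v[:, 1] = (0.2500,-0.4330,0.8660)
J_ω[:, 1] = z_1
entry J[4][1] = 0.5000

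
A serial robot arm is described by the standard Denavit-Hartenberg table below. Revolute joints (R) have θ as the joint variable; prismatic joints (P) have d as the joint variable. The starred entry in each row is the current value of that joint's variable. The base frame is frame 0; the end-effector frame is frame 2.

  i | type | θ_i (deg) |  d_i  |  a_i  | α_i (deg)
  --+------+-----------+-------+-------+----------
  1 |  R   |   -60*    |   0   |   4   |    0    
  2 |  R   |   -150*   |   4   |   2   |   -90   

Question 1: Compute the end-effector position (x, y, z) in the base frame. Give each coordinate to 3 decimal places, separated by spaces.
0.268 -2.464 4.000

after link 1: o_1 = (2.0000, -3.4641, 0.0000)
after link 2: o_2 = (0.2679, -2.4641, 4.0000)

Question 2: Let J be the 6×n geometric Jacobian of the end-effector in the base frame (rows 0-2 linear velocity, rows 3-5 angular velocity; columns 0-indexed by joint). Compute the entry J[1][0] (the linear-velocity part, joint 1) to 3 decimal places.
0.268

axis z_0 = ẑ; lever o_n−o_0 = (0.2679,-2.4641,4.0000)
cross product → J_v[:, 0] = (2.4641,0.2679,-0.0000)
J_ω[:, 0] = z_0
entry J[1][0] = 0.2679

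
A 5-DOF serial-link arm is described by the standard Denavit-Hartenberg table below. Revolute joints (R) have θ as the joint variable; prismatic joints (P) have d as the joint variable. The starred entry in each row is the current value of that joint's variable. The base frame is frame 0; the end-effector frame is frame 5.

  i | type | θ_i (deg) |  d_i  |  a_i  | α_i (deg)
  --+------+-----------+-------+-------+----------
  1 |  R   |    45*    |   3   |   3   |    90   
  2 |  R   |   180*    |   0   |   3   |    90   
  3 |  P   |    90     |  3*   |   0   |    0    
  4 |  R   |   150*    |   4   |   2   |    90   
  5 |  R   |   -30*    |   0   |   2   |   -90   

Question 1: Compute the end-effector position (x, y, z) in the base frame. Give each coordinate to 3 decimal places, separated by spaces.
after link 1: o_1 = (2.1213, 2.1213, 3.0000)
after link 2: o_2 = (-0.0000, 0.0000, 3.0000)
after link 3: o_3 = (0.0000, 0.0000, 6.0000)
after link 4: o_4 = (-0.5176, 1.9319, 10.0000)
after link 5: o_5 = (-0.9659, 3.6049, 9.0000)

-0.966 3.605 9.000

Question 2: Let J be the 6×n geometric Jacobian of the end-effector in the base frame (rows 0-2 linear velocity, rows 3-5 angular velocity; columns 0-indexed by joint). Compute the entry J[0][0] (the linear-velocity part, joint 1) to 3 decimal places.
axis z_0 = ẑ; lever o_n−o_0 = (-0.9659,3.6049,9.0000)
cross product → J_v[:, 0] = (-3.6049,-0.9659,0.0000)
J_ω[:, 0] = z_0
entry J[0][0] = -3.6049

-3.605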